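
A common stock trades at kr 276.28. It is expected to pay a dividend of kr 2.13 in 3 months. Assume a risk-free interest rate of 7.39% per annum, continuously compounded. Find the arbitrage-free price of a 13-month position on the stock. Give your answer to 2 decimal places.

PV(dividends) I = 2.13·e^(−0.0739·3/12)
I = 2.0910
F = (S − I)·e^(rT) = (276.28 − 2.0910) · e^(0.0739·13/12)
= 274.1890 · e^0.080058 = 274.1890 × 1.083350 = kr 297.04

kr 297.04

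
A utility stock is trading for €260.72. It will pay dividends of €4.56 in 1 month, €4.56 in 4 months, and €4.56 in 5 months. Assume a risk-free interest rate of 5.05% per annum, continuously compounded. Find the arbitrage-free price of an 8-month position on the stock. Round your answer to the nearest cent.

€255.70

PV(dividends) I = 4.56·e^(−0.0505·1/12) + 4.56·e^(−0.0505·4/12) + 4.56·e^(−0.0505·5/12)
I = 4.5409 + 4.4839 + 4.4651 = 13.4899
F = (S − I)·e^(rT) = (260.72 − 13.4899) · e^(0.0505·8/12)
= 247.2301 · e^0.033667 = 247.2301 × 1.034240 = €255.70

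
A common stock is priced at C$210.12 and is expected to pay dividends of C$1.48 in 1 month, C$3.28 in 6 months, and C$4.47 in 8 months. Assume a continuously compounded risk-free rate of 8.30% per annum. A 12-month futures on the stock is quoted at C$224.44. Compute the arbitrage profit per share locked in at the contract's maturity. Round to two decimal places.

PV(dividends) I = 1.48·e^(−0.0830·1/12) + 3.28·e^(−0.0830·6/12) + 4.47·e^(−0.0830·8/12) = 8.8458
Fair futures F* = (S − I)·e^(rT) = (210.12 − 8.8458)·e^0.083000 = 201.2742 × 1.086542 = 218.6929
Market C$224.44 > fair 218.6929: forward overpriced → cash-and-carry (borrow at r, buy the stock and collect the dividends, short the forward).
Profit at T = |F_mkt − F*| = |224.44 − 218.6929| = C$5.75 per share

C$5.75 per share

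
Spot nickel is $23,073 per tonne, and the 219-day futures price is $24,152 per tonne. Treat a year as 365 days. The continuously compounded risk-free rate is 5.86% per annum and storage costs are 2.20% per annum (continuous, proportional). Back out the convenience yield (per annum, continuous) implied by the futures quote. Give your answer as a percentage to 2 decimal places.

0.44%

F = S·e^((r+u−y)T) ⇒ (r+u−y) = ln(F/S)/T
ln(24152/23073) = 0.045704; /T ⇒ 0.076173
y = r + u − ln(F/S)/T = 0.0586 + 0.0220 − 0.076173 = 0.004427
y = 0.44%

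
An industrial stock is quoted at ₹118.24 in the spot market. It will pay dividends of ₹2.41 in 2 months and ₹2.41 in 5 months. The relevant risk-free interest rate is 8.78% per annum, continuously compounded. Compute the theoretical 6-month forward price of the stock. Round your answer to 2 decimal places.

₹118.64

PV(dividends) I = 2.41·e^(−0.0878·2/12) + 2.41·e^(−0.0878·5/12)
I = 2.3750 + 2.3234 = 4.6984
F = (S − I)·e^(rT) = (118.24 − 4.6984) · e^(0.0878·6/12)
= 113.5416 · e^0.043900 = 113.5416 × 1.044878 = ₹118.64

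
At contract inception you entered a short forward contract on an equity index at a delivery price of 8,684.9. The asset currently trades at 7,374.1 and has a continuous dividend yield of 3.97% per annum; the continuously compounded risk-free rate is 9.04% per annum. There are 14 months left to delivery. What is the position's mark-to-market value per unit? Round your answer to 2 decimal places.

Current fair forward for the remaining 14 months: F = S·e^((r − q)·T), (r − q) = 0.0904 − 0.0397 = 0.0507
F = 7374.1 · e^(0.0507 × 14/12) = 7374.1 × 1.06093437 = 7823.4361
Value of long forward = (F − K)·e^(−rT) = (7823.4361 − 8684.9) · e^(−0.0904·14/12)
= -861.4639 × 0.89990447 = -775.24
Short position value = −(long value) = 775.24

775.24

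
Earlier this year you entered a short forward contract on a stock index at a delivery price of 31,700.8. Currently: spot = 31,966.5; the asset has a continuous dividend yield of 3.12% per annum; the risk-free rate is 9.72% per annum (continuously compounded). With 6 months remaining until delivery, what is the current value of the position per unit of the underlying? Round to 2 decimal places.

-1274.71

Current fair forward for the remaining 6 months: F = S·e^((r − q)·T), (r − q) = 0.0972 − 0.0312 = 0.0660
F = 31966.5 · e^(0.0660 × 6/12) = 31966.5 × 1.03355054 = 33038.9933
Value of long forward = (F − K)·e^(−rT) = (33038.9933 − 31700.8) · e^(−0.0972·6/12)
= 1338.1933 × 0.95256208 = 1274.71
Short position value = −(long value) = -1274.71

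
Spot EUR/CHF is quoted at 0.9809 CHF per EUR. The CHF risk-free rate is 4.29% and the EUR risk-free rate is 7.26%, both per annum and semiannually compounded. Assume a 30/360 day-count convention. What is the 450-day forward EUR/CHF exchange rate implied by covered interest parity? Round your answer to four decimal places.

By covered interest parity, F = S · (1+r_CHF/2)^(2T) / (1+r_EUR/2)^(2T)
= 0.9809 × 1.054491 / 1.093236 = 0.9809 × 0.964559
F = 0.9461 CHF per EUR

0.9461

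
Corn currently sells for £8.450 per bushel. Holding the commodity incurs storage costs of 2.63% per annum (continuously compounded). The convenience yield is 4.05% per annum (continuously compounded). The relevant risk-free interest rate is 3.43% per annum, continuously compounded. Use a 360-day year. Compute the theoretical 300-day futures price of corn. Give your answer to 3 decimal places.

Net carry = r + u − y = 0.0343 + 0.0263 − 0.0405 = 0.0201
F = S·e^((r+u−y)T) = 8.450 · e^(0.0201 × 300/360) = 8.450 · e^0.016750
= 8.450 × 1.016891 = £8.593 per bushel

£8.593 per bushel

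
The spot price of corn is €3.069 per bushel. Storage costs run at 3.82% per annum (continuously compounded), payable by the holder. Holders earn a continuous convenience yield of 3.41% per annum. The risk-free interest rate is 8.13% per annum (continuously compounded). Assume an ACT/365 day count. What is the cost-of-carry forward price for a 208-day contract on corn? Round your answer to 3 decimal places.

€3.222 per bushel

Net carry = r + u − y = 0.0813 + 0.0382 − 0.0341 = 0.0854
F = S·e^((r+u−y)T) = 3.069 · e^(0.0854 × 208/365) = 3.069 · e^0.048666
= 3.069 × 1.049870 = €3.222 per bushel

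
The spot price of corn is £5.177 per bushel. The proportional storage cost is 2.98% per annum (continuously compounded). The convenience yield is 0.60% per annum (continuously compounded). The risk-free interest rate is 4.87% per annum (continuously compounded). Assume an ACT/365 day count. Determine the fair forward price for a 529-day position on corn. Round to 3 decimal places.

£5.751 per bushel

Net carry = r + u − y = 0.0487 + 0.0298 − 0.0060 = 0.0725
F = S·e^((r+u−y)T) = 5.177 · e^(0.0725 × 529/365) = 5.177 · e^0.105075
= 5.177 × 1.110794 = £5.751 per bushel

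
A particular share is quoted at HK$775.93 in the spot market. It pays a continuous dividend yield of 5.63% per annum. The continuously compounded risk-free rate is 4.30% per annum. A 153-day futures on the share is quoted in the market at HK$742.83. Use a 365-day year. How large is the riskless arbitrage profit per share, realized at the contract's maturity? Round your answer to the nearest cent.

HK$28.79 per share

Fair futures: F* = S·e^(carry·T), with carry = (r − q) = 0.0430 − 0.0563 = -0.0133
F* = 775.93 · e^(-0.0133 × 153/365) = 775.93 · e^-0.005575 = 775.93 × 0.994441 = HK$771.6166
Market HK$742.83 < fair HK$771.6166: forward underpriced → reverse cash-and-carry (short spot, go long the forward).
At maturity, profit = |F_mkt − F*| = |742.83 − 771.6166| = HK$28.79 per share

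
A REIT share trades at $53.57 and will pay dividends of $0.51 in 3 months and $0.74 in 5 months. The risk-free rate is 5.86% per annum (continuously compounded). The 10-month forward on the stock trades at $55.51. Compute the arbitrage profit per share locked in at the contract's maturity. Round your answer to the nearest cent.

$0.55 per share

PV(dividends) I = 0.51·e^(−0.0586·3/12) + 0.74·e^(−0.0586·5/12) = 1.2247
Fair forward F* = (S − I)·e^(rT) = (53.57 − 1.2247)·e^0.048833 = 52.3453 × 1.050045 = 54.9649
Market $55.51 > fair 54.9649: forward overpriced → cash-and-carry (borrow at r, buy the stock and collect the dividends, short the forward).
Profit at T = |F_mkt − F*| = |55.51 − 54.9649| = $0.55 per share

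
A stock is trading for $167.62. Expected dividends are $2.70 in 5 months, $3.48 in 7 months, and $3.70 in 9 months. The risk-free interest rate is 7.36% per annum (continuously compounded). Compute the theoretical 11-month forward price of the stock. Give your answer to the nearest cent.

PV(dividends) I = 2.70·e^(−0.0736·5/12) + 3.48·e^(−0.0736·7/12) + 3.70·e^(−0.0736·9/12)
I = 2.6185 + 3.3338 + 3.5013 = 9.4536
F = (S − I)·e^(rT) = (167.62 − 9.4536) · e^(0.0736·11/12)
= 158.1664 · e^0.067467 = 158.1664 × 1.069795 = $169.21

$169.21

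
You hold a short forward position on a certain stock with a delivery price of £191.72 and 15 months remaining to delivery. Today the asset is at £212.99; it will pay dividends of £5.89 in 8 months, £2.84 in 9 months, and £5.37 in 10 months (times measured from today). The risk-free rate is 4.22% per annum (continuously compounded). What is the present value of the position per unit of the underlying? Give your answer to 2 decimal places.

-£17.46

PV(remaining dividends) I = 5.89·e^(−0.0422·8/12) + 2.84·e^(−0.0422·9/12) + 5.37·e^(−0.0422·10/12) = 13.6626
Current forward F = (S − I)·e^(rT) = (212.99 − 13.6626)·e^(0.0422·15/12) = 199.3274 × 1.054166 = 210.1242
Value (long) = (F − K)·e^(−rT) = (210.1242 − 191.72) × 0.948617 = 17.4585
Short position value = −(long value) = -£17.46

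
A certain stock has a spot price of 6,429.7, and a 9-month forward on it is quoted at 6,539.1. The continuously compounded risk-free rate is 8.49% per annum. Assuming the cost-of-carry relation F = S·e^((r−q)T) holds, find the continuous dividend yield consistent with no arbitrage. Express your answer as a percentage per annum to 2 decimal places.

From F = S·e^((r−q)T): (r − q) = ln(F/S)/T
ln(6539.1/6429.7) = ln(1.017015) = 0.016872
(r − q) = 0.016872 / (9/12) = 0.022496
q = r − ln(F/S)/T = 0.0849 − 0.022496 = 0.062404
q = 6.24%

6.24%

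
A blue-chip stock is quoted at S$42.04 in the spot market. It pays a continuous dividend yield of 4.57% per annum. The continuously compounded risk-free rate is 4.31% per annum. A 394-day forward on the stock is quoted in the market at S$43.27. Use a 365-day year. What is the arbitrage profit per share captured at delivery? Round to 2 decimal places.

S$1.35 per share

Fair forward: F* = S·e^(carry·T), with carry = (r − q) = 0.0431 − 0.0457 = -0.0026
F* = 42.04 · e^(-0.0026 × 394/365) = 42.04 · e^-0.002807 = 42.04 × 0.997197 = S$41.9222
Market S$43.27 > fair S$41.9222: forward overpriced → cash-and-carry (buy spot, short the forward).
At maturity, profit = |F_mkt − F*| = |43.27 − 41.9222| = S$1.35 per share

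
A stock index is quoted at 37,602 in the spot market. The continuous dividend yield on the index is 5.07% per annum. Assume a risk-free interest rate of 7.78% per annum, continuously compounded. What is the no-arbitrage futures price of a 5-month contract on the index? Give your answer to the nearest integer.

38,029

F = S·e^((r − q)T) = 37602 · e^((0.0778 − 0.0507) × 5/12)
= 37602 · e^0.011292 = 37602 × 1.011356
F = 38,029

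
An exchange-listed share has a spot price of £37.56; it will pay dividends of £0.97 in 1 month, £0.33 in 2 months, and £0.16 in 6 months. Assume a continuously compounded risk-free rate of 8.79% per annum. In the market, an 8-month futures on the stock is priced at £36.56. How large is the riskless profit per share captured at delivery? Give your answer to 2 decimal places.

£1.74 per share

PV(dividends) I = 0.97·e^(−0.0879·1/12) + 0.33·e^(−0.0879·2/12) + 0.16·e^(−0.0879·6/12) = 1.4412
Fair futures F* = (S − I)·e^(rT) = (37.56 − 1.4412)·e^0.058600 = 36.1188 × 1.060351 = 38.2986
Market £36.56 < fair 38.2986: forward underpriced → reverse cash-and-carry (short the stock, invest proceeds at r, pay the dividends, go long the forward).
Profit at T = |F_mkt − F*| = |36.56 − 38.2986| = £1.74 per share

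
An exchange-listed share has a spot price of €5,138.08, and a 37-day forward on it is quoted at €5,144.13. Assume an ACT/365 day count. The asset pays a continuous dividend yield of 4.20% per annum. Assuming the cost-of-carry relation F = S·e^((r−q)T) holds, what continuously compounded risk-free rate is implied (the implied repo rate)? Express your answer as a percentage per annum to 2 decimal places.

From F = S·e^((r−q)T): (r − q) = ln(F/S)/T
ln(5144.13/5138.08) = ln(1.001177) = 0.001176
(r − q) = 0.001176 / (37/365) = 0.011601
r = ln(F/S)/T + q = 0.011601 + 0.0420 = 0.053601
r = 5.36%

5.36%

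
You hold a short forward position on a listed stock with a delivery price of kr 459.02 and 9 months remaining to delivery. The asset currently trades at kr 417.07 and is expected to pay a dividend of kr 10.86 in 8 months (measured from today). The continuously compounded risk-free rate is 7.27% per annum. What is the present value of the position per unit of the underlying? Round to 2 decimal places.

kr 27.94

PV(remaining dividends) I = 10.86·e^(−0.0727·8/12) = 10.3462
Current forward F = (S − I)·e^(rT) = (417.07 − 10.3462)·e^(0.0727·9/12) = 406.7238 × 1.056039 = 429.5162
Value (long) = (F − K)·e^(−rT) = (429.5162 − 459.02) × 0.946935 = -27.9382
Short position value = −(long value) = kr 27.94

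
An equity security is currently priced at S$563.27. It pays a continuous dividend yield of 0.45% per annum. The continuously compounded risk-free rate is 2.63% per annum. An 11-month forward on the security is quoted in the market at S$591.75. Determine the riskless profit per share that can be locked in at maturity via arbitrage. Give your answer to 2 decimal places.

Fair forward: F* = S·e^(carry·T), with carry = (r − q) = 0.0263 − 0.0045 = 0.0218
F* = 563.27 · e^(0.0218 × 11/12) = 563.27 · e^0.019983 = 563.27 × 1.020184 = S$574.6390
Market S$591.75 > fair S$574.6390: forward overpriced → cash-and-carry (buy spot, short the forward).
At maturity, profit = |F_mkt − F*| = |591.75 − 574.6390| = S$17.11 per share

S$17.11 per share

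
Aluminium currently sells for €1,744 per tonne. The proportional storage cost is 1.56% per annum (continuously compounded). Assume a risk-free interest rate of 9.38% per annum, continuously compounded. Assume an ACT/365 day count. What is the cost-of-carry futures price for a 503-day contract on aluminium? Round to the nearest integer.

€2,028 per tonne

Net carry = r + u − y = 0.0938 + 0.0156 − 0.0000 = 0.1094
F = S·e^((r+u−y)T) = 1744 · e^(0.1094 × 503/365) = 1744 · e^0.150762
= 1744 × 1.162720 = €2,028 per tonne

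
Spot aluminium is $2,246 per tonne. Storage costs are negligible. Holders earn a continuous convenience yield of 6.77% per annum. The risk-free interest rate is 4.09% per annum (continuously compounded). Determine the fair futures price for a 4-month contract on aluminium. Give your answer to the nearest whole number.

$2,226 per tonne

Net carry = r + u − y = 0.0409 + 0.0000 − 0.0677 = -0.0268
F = S·e^((r+u−y)T) = 2246 · e^(-0.0268 × 4/12) = 2246 · e^-0.008933
= 2246 × 0.991107 = $2,226 per tonne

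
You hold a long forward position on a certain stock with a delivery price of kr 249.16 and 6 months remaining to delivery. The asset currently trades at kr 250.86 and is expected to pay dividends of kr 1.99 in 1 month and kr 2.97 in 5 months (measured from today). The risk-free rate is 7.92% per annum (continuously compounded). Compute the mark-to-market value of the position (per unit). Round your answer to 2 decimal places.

kr 6.52

PV(remaining dividends) I = 1.99·e^(−0.0792·1/12) + 2.97·e^(−0.0792·5/12) = 4.8505
Current forward F = (S − I)·e^(rT) = (250.86 − 4.8505)·e^(0.0792·6/12) = 246.0095 × 1.040395 = 255.9471
Value (long) = (F − K)·e^(−rT) = (255.9471 − 249.16) × 0.961174 = 6.5236
Value = kr 6.52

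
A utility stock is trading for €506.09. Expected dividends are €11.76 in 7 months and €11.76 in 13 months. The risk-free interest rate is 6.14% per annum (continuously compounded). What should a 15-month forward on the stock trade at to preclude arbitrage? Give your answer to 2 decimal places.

€522.33

PV(dividends) I = 11.76·e^(−0.0614·7/12) + 11.76·e^(−0.0614·13/12)
I = 11.3462 + 11.0032 = 22.3494
F = (S − I)·e^(rT) = (506.09 − 22.3494) · e^(0.0614·15/12)
= 483.7406 · e^0.076750 = 483.7406 × 1.079772 = €522.33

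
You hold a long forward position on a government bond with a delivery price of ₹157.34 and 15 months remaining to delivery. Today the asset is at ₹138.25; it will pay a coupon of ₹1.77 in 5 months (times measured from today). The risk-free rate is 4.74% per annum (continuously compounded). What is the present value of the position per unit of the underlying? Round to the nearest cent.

PV(remaining coupons) I = 1.77·e^(−0.0474·5/12) = 1.7354
Current forward F = (S − I)·e^(rT) = (138.25 − 1.7354)·e^(0.0474·15/12) = 136.5146 × 1.061040 = 144.8475
Value (long) = (F − K)·e^(−rT) = (144.8475 − 157.34) × 0.942471 = -11.7738
Value = -₹11.77

-₹11.77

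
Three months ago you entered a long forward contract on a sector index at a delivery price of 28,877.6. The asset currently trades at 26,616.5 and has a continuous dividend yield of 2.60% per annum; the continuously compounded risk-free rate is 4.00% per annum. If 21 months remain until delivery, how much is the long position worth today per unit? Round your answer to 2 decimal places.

Current fair forward for the remaining 21 months: F = S·e^((r − q)·T), (r − q) = 0.0400 − 0.0260 = 0.0140
F = 26616.5 · e^(0.0140 × 21/12) = 26616.5 × 1.02480259 = 27276.6581
Value of long forward = (F − K)·e^(−rT) = (27276.6581 − 28877.6) · e^(−0.0400·21/12)
= -1600.9419 × 0.93239382 = -1492.71

-1492.71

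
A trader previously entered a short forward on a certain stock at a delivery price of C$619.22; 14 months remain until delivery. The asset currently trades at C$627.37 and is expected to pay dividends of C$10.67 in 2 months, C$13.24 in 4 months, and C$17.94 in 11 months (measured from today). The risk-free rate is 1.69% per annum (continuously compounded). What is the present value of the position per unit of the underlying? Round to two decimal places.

C$21.23

PV(remaining dividends) I = 10.67·e^(−0.0169·2/12) + 13.24·e^(−0.0169·4/12) + 17.94·e^(−0.0169·11/12) = 41.4698
Current forward F = (S − I)·e^(rT) = (627.37 − 41.4698)·e^(0.0169·14/12) = 585.9002 × 1.019912 = 597.5666
Value (long) = (F − K)·e^(−rT) = (597.5666 − 619.22) × 0.980476 = -21.2306
Short position value = −(long value) = C$21.23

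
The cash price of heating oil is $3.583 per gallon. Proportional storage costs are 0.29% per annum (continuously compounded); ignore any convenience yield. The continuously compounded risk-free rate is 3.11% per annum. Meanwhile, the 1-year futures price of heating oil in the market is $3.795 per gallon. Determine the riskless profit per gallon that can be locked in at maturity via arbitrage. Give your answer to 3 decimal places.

$0.088 per gallon

Fair futures: F* = S·e^(carry·T), with carry = (r + u) = 0.0311 + 0.0029 = 0.0340
F* = 3.583 · e^(0.0340 × 1) = 3.583 · e^0.034000 = 3.583 × 1.034585 = $3.7069
Market $3.795 > fair $3.7069: forward overpriced → cash-and-carry (buy spot, short the forward).
At maturity, profit = |F_mkt − F*| = |3.795 − 3.7069| = $0.088 per gallon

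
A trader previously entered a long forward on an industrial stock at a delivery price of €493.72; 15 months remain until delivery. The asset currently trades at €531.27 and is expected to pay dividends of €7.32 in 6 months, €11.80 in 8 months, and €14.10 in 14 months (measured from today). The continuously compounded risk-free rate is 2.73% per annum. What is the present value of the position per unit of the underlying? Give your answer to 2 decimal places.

€21.65

PV(remaining dividends) I = 7.32·e^(−0.0273·6/12) + 11.80·e^(−0.0273·8/12) + 14.10·e^(−0.0273·14/12) = 32.4659
Current forward F = (S − I)·e^(rT) = (531.27 − 32.4659)·e^(0.0273·15/12) = 498.8041 × 1.034714 = 516.1196
Value (long) = (F − K)·e^(−rT) = (516.1196 − 493.72) × 0.966451 = 21.6481
Value = €21.65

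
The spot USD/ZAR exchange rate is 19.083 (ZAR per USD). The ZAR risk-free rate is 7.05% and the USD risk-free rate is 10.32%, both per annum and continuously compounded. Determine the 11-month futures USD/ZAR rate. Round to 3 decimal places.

18.519

F = S·e^((r_ZAR − r_USD)T) = 19.083 · e^((0.0705 − 0.1032) × 11/12)
= 19.083 · e^-0.029975 = 19.083 × 0.970470
F = 18.519 ZAR per USD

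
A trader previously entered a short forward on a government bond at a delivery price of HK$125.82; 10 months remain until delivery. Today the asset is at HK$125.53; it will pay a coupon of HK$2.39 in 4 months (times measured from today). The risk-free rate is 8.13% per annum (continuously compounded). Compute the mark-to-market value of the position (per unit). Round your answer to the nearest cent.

-HK$5.63

PV(remaining coupons) I = 2.39·e^(−0.0813·4/12) = 2.3261
Current forward F = (S − I)·e^(rT) = (125.53 − 2.3261)·e^(0.0813·10/12) = 123.2039 × 1.070098 = 131.8402
Value (long) = (F − K)·e^(−rT) = (131.8402 − 125.82) × 0.934494 = 5.6258
Short position value = −(long value) = -HK$5.63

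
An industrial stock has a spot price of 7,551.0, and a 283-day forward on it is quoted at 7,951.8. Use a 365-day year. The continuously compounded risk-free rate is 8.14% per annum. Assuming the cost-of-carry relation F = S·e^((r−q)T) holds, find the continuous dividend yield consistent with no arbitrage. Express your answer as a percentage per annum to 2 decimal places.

1.47%

From F = S·e^((r−q)T): (r − q) = ln(F/S)/T
ln(7951.8/7551.0) = ln(1.053079) = 0.051718
(r − q) = 0.051718 / (283/365) = 0.066703
q = r − ln(F/S)/T = 0.0814 − 0.066703 = 0.014697
q = 1.47%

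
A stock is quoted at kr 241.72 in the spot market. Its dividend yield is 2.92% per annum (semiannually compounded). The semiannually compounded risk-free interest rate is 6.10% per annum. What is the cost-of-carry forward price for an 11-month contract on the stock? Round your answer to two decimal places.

F = S · (1+r/2)^(2T) / (1+q/2)^(2T)
= 241.72 × 1.056626 / 1.026929 = 241.72 × 1.028918
F = kr 248.71

kr 248.71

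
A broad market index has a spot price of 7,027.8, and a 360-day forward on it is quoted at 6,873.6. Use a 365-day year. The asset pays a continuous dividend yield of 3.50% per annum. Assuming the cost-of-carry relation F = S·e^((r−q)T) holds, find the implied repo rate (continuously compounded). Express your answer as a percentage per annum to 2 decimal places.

From F = S·e^((r−q)T): (r − q) = ln(F/S)/T
ln(6873.6/7027.8) = ln(0.978059) = -0.022185
(r − q) = -0.022185 / (360/365) = -0.022493
r = ln(F/S)/T + q = -0.022493 + 0.0350 = 0.012507
r = 1.25%

1.25%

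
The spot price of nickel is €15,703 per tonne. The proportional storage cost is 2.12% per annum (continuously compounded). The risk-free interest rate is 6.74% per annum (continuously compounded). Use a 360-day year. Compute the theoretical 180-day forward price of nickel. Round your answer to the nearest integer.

€16,414 per tonne

Net carry = r + u − y = 0.0674 + 0.0212 − 0.0000 = 0.0886
F = S·e^((r+u−y)T) = 15703 · e^(0.0886 × 180/360) = 15703 · e^0.044300
= 15703 × 1.045296 = €16,414 per tonne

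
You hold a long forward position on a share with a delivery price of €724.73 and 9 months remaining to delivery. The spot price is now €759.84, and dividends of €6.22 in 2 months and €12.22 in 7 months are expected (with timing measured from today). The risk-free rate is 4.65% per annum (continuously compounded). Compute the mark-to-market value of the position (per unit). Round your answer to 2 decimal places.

PV(remaining dividends) I = 6.22·e^(−0.0465·2/12) + 12.22·e^(−0.0465·7/12) = 18.0650
Current forward F = (S − I)·e^(rT) = (759.84 − 18.0650)·e^(0.0465·9/12) = 741.7750 × 1.035490 = 768.1006
Value (long) = (F − K)·e^(−rT) = (768.1006 − 724.73) × 0.965726 = 41.8841
Value = €41.88

€41.88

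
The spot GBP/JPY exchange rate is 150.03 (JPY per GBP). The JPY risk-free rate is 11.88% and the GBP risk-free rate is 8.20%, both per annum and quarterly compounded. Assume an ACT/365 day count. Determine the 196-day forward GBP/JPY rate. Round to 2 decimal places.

152.95

By covered interest parity, F = S · (1+r_JPY/4)^(4T) / (1+r_GBP/4)^(4T)
= 150.03 × 1.064883 / 1.044552 = 150.03 × 1.019464
F = 152.95 JPY per GBP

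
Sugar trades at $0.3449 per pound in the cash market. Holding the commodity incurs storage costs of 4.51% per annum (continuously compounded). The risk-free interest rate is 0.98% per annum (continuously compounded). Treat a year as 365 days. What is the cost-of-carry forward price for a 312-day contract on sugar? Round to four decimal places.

Net carry = r + u − y = 0.0098 + 0.0451 − 0.0000 = 0.0549
F = S·e^((r+u−y)T) = 0.3449 · e^(0.0549 × 312/365) = 0.3449 · e^0.046928
= 0.3449 × 1.048047 = $0.3615 per pound

$0.3615 per pound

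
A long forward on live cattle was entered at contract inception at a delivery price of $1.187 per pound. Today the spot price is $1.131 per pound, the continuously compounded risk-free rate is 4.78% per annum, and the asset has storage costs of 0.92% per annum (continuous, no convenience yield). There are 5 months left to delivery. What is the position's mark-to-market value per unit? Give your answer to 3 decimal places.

-$0.028 per pound

Current fair forward for the remaining 5 months: F = S·e^((r + u)·T), (r + u) = 0.0478 + 0.0092 = 0.0570
F = 1.131 · e^(0.0570 × 5/12) = 1.131 × 1.024034 = 1.1582
Value of long forward = (F − K)·e^(−rT) = (1.1582 − 1.187) · e^(−0.0478·5/12)
= -0.0288 × 0.980280 = -0.028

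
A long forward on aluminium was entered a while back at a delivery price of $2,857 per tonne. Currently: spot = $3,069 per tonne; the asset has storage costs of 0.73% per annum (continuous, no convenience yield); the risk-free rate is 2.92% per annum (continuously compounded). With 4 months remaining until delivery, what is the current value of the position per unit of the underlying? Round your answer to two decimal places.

Current fair forward for the remaining 4 months: F = S·e^((r + u)·T), (r + u) = 0.0292 + 0.0073 = 0.0365
F = 3069 · e^(0.0365 × 4/12) = 3069 × 1.01224098 = 3106.5676
Value of long forward = (F − K)·e^(−rT) = (3106.5676 − 2857) · e^(−0.0292·4/12)
= 249.5676 × 0.99031388 = 247.15

$247.15 per tonne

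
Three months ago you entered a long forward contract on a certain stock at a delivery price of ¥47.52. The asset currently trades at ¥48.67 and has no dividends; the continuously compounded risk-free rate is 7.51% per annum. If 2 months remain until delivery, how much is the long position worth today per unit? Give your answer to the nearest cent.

Current fair forward for the remaining 2 months: F = S·e^(r·T), r = 0.0751
F = 48.67 · e^(0.0751 × 2/12) = 48.67 × 1.012595 = 49.2830
Value of long forward = (F − K)·e^(−rT) = (49.2830 − 47.52) · e^(−0.0751·2/12)
= 1.7630 × 0.987561 = 1.74

¥1.74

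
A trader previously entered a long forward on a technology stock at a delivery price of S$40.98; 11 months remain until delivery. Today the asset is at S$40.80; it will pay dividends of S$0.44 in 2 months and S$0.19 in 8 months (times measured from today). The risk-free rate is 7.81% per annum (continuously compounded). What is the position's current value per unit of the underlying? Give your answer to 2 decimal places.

PV(remaining dividends) I = 0.44·e^(−0.0781·2/12) + 0.19·e^(−0.0781·8/12) = 0.6147
Current forward F = (S − I)·e^(rT) = (40.80 − 0.6147)·e^(0.0781·11/12) = 40.1853 × 1.074217 = 43.1677
Value (long) = (F − K)·e^(−rT) = (43.1677 − 40.98) × 0.930911 = 2.0366
Value = S$2.04

S$2.04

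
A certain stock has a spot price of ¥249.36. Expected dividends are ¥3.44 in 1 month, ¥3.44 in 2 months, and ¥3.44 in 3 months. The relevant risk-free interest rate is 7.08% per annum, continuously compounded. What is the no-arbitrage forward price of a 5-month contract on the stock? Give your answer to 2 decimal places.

¥246.32

PV(dividends) I = 3.44·e^(−0.0708·1/12) + 3.44·e^(−0.0708·2/12) + 3.44·e^(−0.0708·3/12)
I = 3.4198 + 3.3996 + 3.3796 = 10.1990
F = (S − I)·e^(rT) = (249.36 − 10.1990) · e^(0.0708·5/12)
= 239.1610 · e^0.029500 = 239.1610 × 1.029939 = ¥246.32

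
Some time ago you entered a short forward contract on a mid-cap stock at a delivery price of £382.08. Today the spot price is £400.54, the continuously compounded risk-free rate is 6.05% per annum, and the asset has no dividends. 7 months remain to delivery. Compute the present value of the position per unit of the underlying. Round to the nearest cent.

-£31.71

Current fair forward for the remaining 7 months: F = S·e^(r·T), r = 0.0605
F = 400.54 · e^(0.0605 × 7/12) = 400.54 × 1.035922 = 414.9282
Value of long forward = (F − K)·e^(−rT) = (414.9282 − 382.08) · e^(−0.0605·7/12)
= 32.8482 × 0.965324 = 31.71
Short position value = −(long value) = -£31.71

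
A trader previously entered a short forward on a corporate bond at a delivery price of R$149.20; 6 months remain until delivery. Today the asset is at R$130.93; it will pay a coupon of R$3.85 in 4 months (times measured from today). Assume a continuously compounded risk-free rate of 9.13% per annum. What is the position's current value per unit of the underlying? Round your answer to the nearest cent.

PV(remaining coupons) I = 3.85·e^(−0.0913·4/12) = 3.7346
Current forward F = (S − I)·e^(rT) = (130.93 − 3.7346)·e^(0.0913·6/12) = 127.1954 × 1.046708 = 133.1364
Value (long) = (F − K)·e^(−rT) = (133.1364 − 149.20) × 0.955376 = -15.3468
Short position value = −(long value) = R$15.35

R$15.35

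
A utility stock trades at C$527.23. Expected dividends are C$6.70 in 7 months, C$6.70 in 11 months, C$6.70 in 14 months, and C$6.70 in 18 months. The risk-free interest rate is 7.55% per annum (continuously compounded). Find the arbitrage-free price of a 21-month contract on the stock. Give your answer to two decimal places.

PV(dividends) I = 6.70·e^(−0.0755·7/12) + 6.70·e^(−0.0755·11/12) + 6.70·e^(−0.0755·14/12) + 6.70·e^(−0.0755·18/12)
I = 6.4113 + 6.2520 + 6.1351 + 5.9826 = 24.7810
F = (S − I)·e^(rT) = (527.23 − 24.7810) · e^(0.0755·21/12)
= 502.4490 · e^0.132125 = 502.4490 × 1.141251 = C$573.42

C$573.42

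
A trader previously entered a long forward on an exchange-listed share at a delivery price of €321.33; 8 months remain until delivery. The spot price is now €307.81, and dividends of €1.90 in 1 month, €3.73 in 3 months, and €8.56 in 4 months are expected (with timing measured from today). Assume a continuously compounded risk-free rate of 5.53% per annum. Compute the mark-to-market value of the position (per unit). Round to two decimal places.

PV(remaining dividends) I = 1.90·e^(−0.0553·1/12) + 3.73·e^(−0.0553·3/12) + 8.56·e^(−0.0553·4/12) = 13.9737
Current forward F = (S − I)·e^(rT) = (307.81 − 13.9737)·e^(0.0553·8/12) = 293.8363 × 1.037555 = 304.8713
Value (long) = (F − K)·e^(−rT) = (304.8713 − 321.33) × 0.963805 = -15.8630
Value = -€15.86

-€15.86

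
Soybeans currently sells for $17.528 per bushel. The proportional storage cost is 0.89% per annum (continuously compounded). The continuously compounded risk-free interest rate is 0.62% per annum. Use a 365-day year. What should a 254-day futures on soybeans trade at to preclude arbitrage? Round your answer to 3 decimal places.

$17.713 per bushel

Net carry = r + u − y = 0.0062 + 0.0089 − 0.0000 = 0.0151
F = S·e^((r+u−y)T) = 17.528 · e^(0.0151 × 254/365) = 17.528 · e^0.010508
= 17.528 × 1.010563 = $17.713 per bushel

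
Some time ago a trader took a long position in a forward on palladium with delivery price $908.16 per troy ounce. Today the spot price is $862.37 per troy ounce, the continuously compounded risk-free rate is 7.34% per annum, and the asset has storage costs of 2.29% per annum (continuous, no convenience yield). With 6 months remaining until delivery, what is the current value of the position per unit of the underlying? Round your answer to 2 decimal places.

Current fair forward for the remaining 6 months: F = S·e^((r + u)·T), (r + u) = 0.0734 + 0.0229 = 0.0963
F = 862.37 · e^(0.0963 × 6/12) = 862.37 × 1.049328 = 904.9090
Value of long forward = (F − K)·e^(−rT) = (904.9090 − 908.16) · e^(−0.0734·6/12)
= -3.2510 × 0.963965 = -3.13

-$3.13 per troy ounce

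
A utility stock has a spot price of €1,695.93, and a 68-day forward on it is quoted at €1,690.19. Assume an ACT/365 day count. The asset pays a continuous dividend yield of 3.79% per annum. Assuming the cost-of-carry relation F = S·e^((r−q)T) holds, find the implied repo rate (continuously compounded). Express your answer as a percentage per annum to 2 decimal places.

From F = S·e^((r−q)T): (r − q) = ln(F/S)/T
ln(1690.19/1695.93) = ln(0.996615) = -0.003391
(r − q) = -0.003391 / (68/365) = -0.018202
r = ln(F/S)/T + q = -0.018202 + 0.0379 = 0.019698
r = 1.97%

1.97%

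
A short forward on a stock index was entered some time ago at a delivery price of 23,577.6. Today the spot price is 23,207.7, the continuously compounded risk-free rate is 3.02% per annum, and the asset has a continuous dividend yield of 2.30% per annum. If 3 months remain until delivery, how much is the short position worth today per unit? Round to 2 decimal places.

325.62

Current fair forward for the remaining 3 months: F = S·e^((r − q)·T), (r − q) = 0.0302 − 0.0230 = 0.0072
F = 23207.7 · e^(0.0072 × 3/12) = 23207.7 × 1.00180162 = 23249.5115
Value of long forward = (F − K)·e^(−rT) = (23249.5115 − 23577.6) · e^(−0.0302·3/12)
= -328.0885 × 0.99247843 = -325.62
Short position value = −(long value) = 325.62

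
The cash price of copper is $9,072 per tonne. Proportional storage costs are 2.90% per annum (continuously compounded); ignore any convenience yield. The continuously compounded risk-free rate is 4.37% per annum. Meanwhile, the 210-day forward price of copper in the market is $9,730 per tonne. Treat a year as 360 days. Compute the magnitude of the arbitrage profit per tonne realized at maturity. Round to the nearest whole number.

Fair forward: F* = S·e^(carry·T), with carry = (r + u) = 0.0437 + 0.0290 = 0.0727
F* = 9072 · e^(0.0727 × 210/360) = 9072 · e^0.042408 = 9072 × 1.043320 = $9464.9990
Market $9730 > fair $9464.9990: forward overpriced → cash-and-carry (buy spot, short the forward).
At maturity, profit = |F_mkt − F*| = |9730 − 9464.9990| = $265 per tonne

$265 per tonne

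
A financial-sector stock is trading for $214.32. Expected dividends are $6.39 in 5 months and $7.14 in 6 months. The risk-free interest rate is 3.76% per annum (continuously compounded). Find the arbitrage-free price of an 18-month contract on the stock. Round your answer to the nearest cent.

PV(dividends) I = 6.39·e^(−0.0376·5/12) + 7.14·e^(−0.0376·6/12)
I = 6.2907 + 7.0070 = 13.2977
F = (S − I)·e^(rT) = (214.32 − 13.2977) · e^(0.0376·18/12)
= 201.0223 · e^0.056400 = 201.0223 × 1.058021 = $212.69

$212.69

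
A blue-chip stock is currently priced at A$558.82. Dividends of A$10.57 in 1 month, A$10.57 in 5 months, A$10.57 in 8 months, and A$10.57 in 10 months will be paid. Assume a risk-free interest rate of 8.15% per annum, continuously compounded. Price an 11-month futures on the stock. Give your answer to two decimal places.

A$558.42

PV(dividends) I = 10.57·e^(−0.0815·1/12) + 10.57·e^(−0.0815·5/12) + 10.57·e^(−0.0815·8/12) + 10.57·e^(−0.0815·10/12)
I = 10.4985 + 10.2171 + 10.0110 + 9.8760 = 40.6026
F = (S − I)·e^(rT) = (558.82 − 40.6026) · e^(0.0815·11/12)
= 518.2174 · e^0.074708 = 518.2174 × 1.077569 = A$558.42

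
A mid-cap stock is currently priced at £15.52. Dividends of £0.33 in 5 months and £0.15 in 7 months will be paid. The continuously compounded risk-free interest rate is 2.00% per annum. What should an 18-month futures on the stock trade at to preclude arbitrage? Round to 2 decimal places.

£15.50

PV(dividends) I = 0.33·e^(−0.0200·5/12) + 0.15·e^(−0.0200·7/12)
I = 0.3273 + 0.1483 = 0.4756
F = (S − I)·e^(rT) = (15.52 − 0.4756) · e^(0.0200·18/12)
= 15.0444 · e^0.030000 = 15.0444 × 1.030455 = £15.50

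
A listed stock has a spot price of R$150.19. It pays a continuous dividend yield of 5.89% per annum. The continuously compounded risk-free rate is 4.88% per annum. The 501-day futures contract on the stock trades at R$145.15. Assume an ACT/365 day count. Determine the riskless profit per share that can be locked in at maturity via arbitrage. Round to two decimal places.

R$2.97 per share

Fair futures: F* = S·e^(carry·T), with carry = (r − q) = 0.0488 − 0.0589 = -0.0101
F* = 150.19 · e^(-0.0101 × 501/365) = 150.19 · e^-0.013863 = 150.19 × 0.986233 = R$148.1223
Market R$145.15 < fair R$148.1223: forward underpriced → reverse cash-and-carry (short spot, go long the forward).
At maturity, profit = |F_mkt − F*| = |145.15 − 148.1223| = R$2.97 per share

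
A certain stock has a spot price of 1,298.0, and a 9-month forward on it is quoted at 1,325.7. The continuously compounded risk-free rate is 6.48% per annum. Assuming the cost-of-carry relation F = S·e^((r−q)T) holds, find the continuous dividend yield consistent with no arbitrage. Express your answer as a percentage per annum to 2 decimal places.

From F = S·e^((r−q)T): (r − q) = ln(F/S)/T
ln(1325.7/1298.0) = ln(1.021341) = 0.021116
(r − q) = 0.021116 / (9/12) = 0.028155
q = r − ln(F/S)/T = 0.0648 − 0.028155 = 0.036645
q = 3.66%

3.66%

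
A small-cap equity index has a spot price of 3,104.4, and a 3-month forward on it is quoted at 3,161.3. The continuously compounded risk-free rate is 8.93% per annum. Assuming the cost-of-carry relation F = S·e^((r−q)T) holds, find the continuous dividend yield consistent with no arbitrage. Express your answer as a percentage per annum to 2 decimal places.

1.66%

From F = S·e^((r−q)T): (r − q) = ln(F/S)/T
ln(3161.3/3104.4) = ln(1.018329) = 0.018163
(r − q) = 0.018163 / (3/12) = 0.072652
q = r − ln(F/S)/T = 0.0893 − 0.072652 = 0.016648
q = 1.66%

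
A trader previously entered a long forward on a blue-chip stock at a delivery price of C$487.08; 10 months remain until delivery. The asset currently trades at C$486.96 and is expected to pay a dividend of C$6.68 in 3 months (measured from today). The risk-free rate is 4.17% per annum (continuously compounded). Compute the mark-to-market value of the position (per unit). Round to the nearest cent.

C$9.90

PV(remaining dividends) I = 6.68·e^(−0.0417·3/12) = 6.6107
Current forward F = (S − I)·e^(rT) = (486.96 − 6.6107)·e^(0.0417·10/12) = 480.3493 × 1.035361 = 497.3349
Value (long) = (F − K)·e^(−rT) = (497.3349 − 487.08) × 0.965847 = 9.9047
Value = C$9.90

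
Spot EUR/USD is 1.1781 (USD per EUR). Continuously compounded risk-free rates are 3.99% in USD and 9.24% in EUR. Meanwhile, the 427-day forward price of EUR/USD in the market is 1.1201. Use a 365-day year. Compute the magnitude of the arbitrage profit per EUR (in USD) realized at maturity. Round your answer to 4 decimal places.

Fair forward: F* = S·e^(carry·T), with carry = (r_USD − r_EUR) = 0.0399 − 0.0924 = -0.0525
F* = 1.1781 · e^(-0.0525 × 427/365) = 1.1781 · e^-0.061418 = 1.1781 × 0.940430 = 1.1079
Market 1.1201 > fair 1.1079: forward overpriced → cash-and-carry (buy spot, short the forward).
At maturity, profit = |F_mkt − F*| = |1.1201 − 1.1079| = 0.0122 per EUR (in USD)

0.0122 per EUR (in USD)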